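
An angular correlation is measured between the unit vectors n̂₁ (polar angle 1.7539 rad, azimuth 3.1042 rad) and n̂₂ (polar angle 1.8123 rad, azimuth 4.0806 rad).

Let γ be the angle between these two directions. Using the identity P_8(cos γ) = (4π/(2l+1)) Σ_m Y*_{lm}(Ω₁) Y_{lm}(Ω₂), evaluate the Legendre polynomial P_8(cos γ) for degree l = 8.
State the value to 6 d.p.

0.155185

Term-by-term m-sum for l=8 (normalisation 4π/17 = 0.739198):
  [-8]  conj(Y_{8,-8})(Ω₁) = (0.430397, -0.132733) ; Y_{8,-8}(Ω₂) = (0.136547, -0.383664) ; Δ = (0.007845, -0.183252)
  [-7]  conj(Y_{8,-7})(Ω₁) = (0.322253, -0.086330) ; Y_{8,-7}(Ω₂) = (0.384491, -0.114681) ; Δ = (0.114003, -0.070149)
  [-6]  conj(Y_{8,-6})(Ω₁) = (-0.166732, 0.038048) ; Y_{8,-6}(Ω₂) = (-0.035687, -0.027081) ; Δ = (0.006981, 0.003157)
  [-5]  conj(Y_{8,-5})(Ω₁) = (-0.334661, 0.063309) ; Y_{8,-5}(Ω₂) = (0.006238, -0.359479) ; Δ = (0.020670, 0.120698)
  [-4]  conj(Y_{8,-4})(Ω₁) = (0.065494, -0.009870) ; Y_{8,-4}(Ω₂) = (0.067447, -0.047587) ; Δ = (0.003948, -0.003782)
  [-3]  conj(Y_{8,-3})(Ω₁) = (0.327672, -0.036913) ; Y_{8,-3}(Ω₂) = (-0.297329, -0.100042) ; Δ = (-0.101119, -0.021806)
  [-2]  conj(Y_{8,-2})(Ω₁) = (-0.018003, 0.001349) ; Y_{8,-2}(Ω₂) = (-0.041058, -0.129414) ; Δ = (0.000914, 0.002275)
  [-1]  conj(Y_{8,-1})(Ω₁) = (-0.321558, 0.012030) ; Y_{8,-1}(Ω₂) = (-0.170459, 0.232912) ; Δ = (0.052011, -0.076945)
  [+0]  conj(Y_{8,0})(Ω₁) = (0.003757, -0.000000) ; Y_{8,0}(Ω₂) = (-0.150628, 0.000000) ; Δ = (-0.000566, 0.000000)
  [+1]  conj(Y_{8,1})(Ω₁) = (0.321558, 0.012030) ; Y_{8,1}(Ω₂) = (0.170459, 0.232912) ; Δ = (0.052011, 0.076945)
  [+2]  conj(Y_{8,2})(Ω₁) = (-0.018003, -0.001349) ; Y_{8,2}(Ω₂) = (-0.041058, 0.129414) ; Δ = (0.000914, -0.002275)
  [+3]  conj(Y_{8,3})(Ω₁) = (-0.327672, -0.036913) ; Y_{8,3}(Ω₂) = (0.297329, -0.100042) ; Δ = (-0.101119, 0.021806)
  [+4]  conj(Y_{8,4})(Ω₁) = (0.065494, 0.009870) ; Y_{8,4}(Ω₂) = (0.067447, 0.047587) ; Δ = (0.003948, 0.003782)
  [+5]  conj(Y_{8,5})(Ω₁) = (0.334661, 0.063309) ; Y_{8,5}(Ω₂) = (-0.006238, -0.359479) ; Δ = (0.020670, -0.120698)
  [+6]  conj(Y_{8,6})(Ω₁) = (-0.166732, -0.038048) ; Y_{8,6}(Ω₂) = (-0.035687, 0.027081) ; Δ = (0.006981, -0.003157)
  [+7]  conj(Y_{8,7})(Ω₁) = (-0.322253, -0.086330) ; Y_{8,7}(Ω₂) = (-0.384491, -0.114681) ; Δ = (0.114003, 0.070149)
  [+8]  conj(Y_{8,8})(Ω₁) = (0.430397, 0.132733) ; Y_{8,8}(Ω₂) = (0.136547, 0.383664) ; Δ = (0.007845, 0.183252)
Accumulated sum (0.209937, 0.000000); after 4π/(2l+1) scaling, (0.155185, 0.000000) ⇒ P_8 = 0.155185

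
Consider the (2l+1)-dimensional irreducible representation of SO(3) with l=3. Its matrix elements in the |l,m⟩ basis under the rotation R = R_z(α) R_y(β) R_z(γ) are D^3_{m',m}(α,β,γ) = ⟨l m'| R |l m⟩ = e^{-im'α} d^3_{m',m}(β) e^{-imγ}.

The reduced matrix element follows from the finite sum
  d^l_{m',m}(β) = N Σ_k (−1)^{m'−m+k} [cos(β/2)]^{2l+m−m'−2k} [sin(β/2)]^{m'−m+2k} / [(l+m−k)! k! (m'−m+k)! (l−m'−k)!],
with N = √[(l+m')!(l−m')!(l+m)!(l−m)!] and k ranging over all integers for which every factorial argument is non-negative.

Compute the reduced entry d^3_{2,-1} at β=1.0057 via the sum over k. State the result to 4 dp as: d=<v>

d=-0.4042

d^3_{2,-1}(β=1.0057) via the finite sum:
c=cos(1.005700/2)=0.876213, s=sin(1.005700/2)=0.481925; N=√[120·1·2·24]=75.894664
k∈{0,1} keeps every argument non-negative
  k=0: (−1)^3·75.8947/(12)·0.8762^3·0.4819^3 = -0.476207
  k=1: (−1)^4·75.8947/(24)·0.8762^1·0.4819^5 = +0.072029
d^3_{2,-1}(1.0057) = -0.476207 +0.072029 = -0.404179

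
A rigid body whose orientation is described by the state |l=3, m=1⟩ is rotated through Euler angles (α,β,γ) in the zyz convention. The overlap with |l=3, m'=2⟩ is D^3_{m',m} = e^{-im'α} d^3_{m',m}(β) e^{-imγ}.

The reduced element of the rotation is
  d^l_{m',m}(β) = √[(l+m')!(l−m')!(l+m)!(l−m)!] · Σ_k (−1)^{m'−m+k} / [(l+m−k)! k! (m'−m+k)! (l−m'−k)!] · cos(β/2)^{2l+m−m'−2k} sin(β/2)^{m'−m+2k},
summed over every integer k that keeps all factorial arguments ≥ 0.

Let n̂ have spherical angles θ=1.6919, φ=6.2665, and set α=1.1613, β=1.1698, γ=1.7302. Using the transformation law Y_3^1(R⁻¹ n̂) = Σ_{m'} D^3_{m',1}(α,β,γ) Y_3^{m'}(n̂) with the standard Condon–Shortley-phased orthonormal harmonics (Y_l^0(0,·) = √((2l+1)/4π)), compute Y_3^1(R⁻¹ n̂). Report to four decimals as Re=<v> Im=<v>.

Re=-0.1658 Im=-0.0194

Need the full column D^3_{m',1} for m'=−3..3 at α=1.1613, β=1.1698, γ=1.7302.
cos(β/2)=0.833767, sin(β/2)=0.552116
d^3_{-3,1}: single k=4 term ⇒ +0.250182;  D = -0.045505+0.246009i
d^3_{-2,1}: k∈[3..4] ⇒ +0.616958 -0.135268 = +0.481690;  D = +0.399611+0.268953i
d^3_{-1,1}: k∈[2..4] ⇒ +0.883876 -0.516774 +0.028326 = +0.395427;  D = +0.333145-0.213019i
d^3_{0,1}: k∈[1..3] ⇒ +0.770629 -1.013765 +0.148179 = -0.094957;  D = +0.015073+0.093754i
d^3_{1,1}: k∈[0..2] ⇒ +0.335946 -1.178501 +0.387581 = -0.454975;  D = +0.440820+0.112603i
d^3_{2,1}: k∈[0..1] ⇒ -0.703485 +0.616958 = -0.086527;  D = +0.053023-0.068377i
d^3_{3,1}: single k=0 term ⇒ +0.570540;  D = +0.274388+0.500227i
Y_3^{m'}(θ=1.6919,φ=6.2665) and Σ D·Y over m':
  (-0.0455+0.2460i)·(+0.4076+0.0204i)  (+0.3996+0.2690i)·(-0.1216-0.0041i)  (+0.3331-0.2130i)·(-0.2974-0.0050i)  (+0.0151+0.0938i)·(+0.1320+0.0000i)  (+0.4408+0.1126i)·(+0.2974-0.0050i)  (+0.0530-0.0684i)·(-0.1216+0.0041i)  (+0.2744+0.5002i)·(-0.4076+0.0204i)
Y_3^1(R⁻¹ n̂) = -0.165790-0.019385i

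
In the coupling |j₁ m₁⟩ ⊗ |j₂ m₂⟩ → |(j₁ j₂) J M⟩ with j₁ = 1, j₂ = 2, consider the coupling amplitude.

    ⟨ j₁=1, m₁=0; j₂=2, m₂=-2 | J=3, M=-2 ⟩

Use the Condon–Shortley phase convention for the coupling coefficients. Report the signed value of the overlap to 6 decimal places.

j₁+j₂−J=0  J+j₁−j₂=2  J−j₁+j₂=4  j₁+j₂+J+1=7
(j₁±m₁, j₂±m₂, J±M) = (1,1,0,4,1,5)
P² = 192
sum k=0..0:
  [0] +1/24 = 1/24
S = 1/24
C² = P²·S² = 1/3 ; C = +0.577350

+0.577350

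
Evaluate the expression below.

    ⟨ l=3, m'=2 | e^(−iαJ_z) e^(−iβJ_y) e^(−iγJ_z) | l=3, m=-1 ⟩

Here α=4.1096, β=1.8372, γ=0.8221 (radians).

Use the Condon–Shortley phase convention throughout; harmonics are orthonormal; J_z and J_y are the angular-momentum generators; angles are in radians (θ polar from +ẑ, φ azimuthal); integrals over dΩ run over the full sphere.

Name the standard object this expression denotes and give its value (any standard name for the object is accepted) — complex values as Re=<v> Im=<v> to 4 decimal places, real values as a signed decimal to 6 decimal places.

This is a Wigner D-matrix element — the rotation-matrix element ⟨l m'| R(α,β,γ) |l m⟩ in the angular-momentum basis.
First d^3_{2,-1}(β=1.8372), then the phase factors e^{-i(2)α} and e^{-i(-1)γ}:
c=cos(1.837200/2)=0.606933, s=sin(1.837200/2)=0.794753; N=√[120·1·2·24]=75.894664
Admissible k: 0..1 (factorial args all ≥0)
  k=0: (−1)^3·75.8947/(12)·0.6069^3·0.7948^3 = -0.709821
  k=1: (−1)^4·75.8947/(24)·0.6069^1·0.7948^5 = +0.608557
d^3_{2,-1}(1.8372) = -0.709821 +0.608557 = -0.101265
D = (-0.357153-0.934046i)·(-0.101265)·(+0.680684+0.732577i) = -0.044673+0.090878i

Wigner D-matrix element, Re=-0.0447 Im=0.0909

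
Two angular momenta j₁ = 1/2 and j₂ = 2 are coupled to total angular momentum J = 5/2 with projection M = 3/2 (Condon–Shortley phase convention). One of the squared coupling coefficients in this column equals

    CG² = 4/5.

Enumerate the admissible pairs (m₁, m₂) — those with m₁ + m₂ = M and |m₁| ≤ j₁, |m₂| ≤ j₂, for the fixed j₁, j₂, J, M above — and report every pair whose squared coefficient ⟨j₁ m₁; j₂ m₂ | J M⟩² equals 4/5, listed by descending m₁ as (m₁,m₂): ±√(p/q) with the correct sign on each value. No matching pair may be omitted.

(1/2,1): +√(4/5)

Admissible pairs with m₁+m₂ = M = 3/2: (-1/2,2), (1/2,1)
  (m₁,m₂)=(1/2,1): CG² = 4/5, CG = +√(4/5)   ← matches the target
  (m₁,m₂)=(-1/2,2): CG² = 1/5, CG = +√(1/5)
Pairs with CG² = 4/5: (1/2,1): +√(4/5)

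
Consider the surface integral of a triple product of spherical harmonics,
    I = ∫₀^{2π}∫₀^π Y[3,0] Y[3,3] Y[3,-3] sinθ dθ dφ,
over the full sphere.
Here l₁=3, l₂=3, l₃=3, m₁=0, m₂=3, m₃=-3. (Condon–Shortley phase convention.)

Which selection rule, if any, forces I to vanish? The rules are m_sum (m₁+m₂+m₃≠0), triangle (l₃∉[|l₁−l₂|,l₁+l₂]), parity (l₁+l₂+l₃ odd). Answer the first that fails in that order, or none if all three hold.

m₁+m₂+m₃ = 0 + 3 − 3 = 0  ✓
triangle: |3−3|=0 ≤ l₃=3 ≤ 3+3=6  ✓
parity: l₁+l₂+l₃ = 9 is odd  ✗

parity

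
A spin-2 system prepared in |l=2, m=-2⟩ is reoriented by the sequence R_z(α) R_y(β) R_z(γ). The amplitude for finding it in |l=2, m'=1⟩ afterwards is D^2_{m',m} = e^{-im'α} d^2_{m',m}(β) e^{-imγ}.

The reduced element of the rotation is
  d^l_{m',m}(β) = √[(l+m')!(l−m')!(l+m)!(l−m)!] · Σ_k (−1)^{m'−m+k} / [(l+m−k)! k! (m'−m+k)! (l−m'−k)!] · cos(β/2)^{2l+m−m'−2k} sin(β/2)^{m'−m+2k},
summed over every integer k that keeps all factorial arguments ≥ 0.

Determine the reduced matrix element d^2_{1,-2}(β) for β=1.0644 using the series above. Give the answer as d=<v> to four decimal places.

d=-0.2252

d^2_{1,-2}(β=1.0644) via the finite sum:
Half-angle: c=0.861693, s=0.507430. N=√(6·1·1·24)=12.000000
k: max(0,(-2)−(1))=0 … min(2+(-2),2−(1))=0
  k=0: (−1)^3·12.0000/(6)·0.8617^1·0.5074^3 = -0.225171
d^2_{1,-2}(1.0644) = -0.225171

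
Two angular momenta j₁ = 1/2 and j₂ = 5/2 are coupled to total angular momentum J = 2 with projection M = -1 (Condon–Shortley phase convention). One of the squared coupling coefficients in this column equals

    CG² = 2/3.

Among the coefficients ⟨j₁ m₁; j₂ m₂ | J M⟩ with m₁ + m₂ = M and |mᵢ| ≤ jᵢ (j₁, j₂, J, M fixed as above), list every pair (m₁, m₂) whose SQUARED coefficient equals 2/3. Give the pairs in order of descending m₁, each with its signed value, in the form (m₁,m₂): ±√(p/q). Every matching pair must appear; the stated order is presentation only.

Admissible pairs with m₁+m₂ = M = -1: (-1/2,-1/2), (1/2,-3/2)
  (m₁,m₂)=(1/2,-3/2): CG² = 2/3, CG = +√(2/3)   ← matches the target
  (m₁,m₂)=(-1/2,-1/2): CG² = 1/3, CG = −√(1/3)
Pairs with CG² = 2/3: (1/2,-3/2): +√(2/3)

(1/2,-3/2): +√(2/3)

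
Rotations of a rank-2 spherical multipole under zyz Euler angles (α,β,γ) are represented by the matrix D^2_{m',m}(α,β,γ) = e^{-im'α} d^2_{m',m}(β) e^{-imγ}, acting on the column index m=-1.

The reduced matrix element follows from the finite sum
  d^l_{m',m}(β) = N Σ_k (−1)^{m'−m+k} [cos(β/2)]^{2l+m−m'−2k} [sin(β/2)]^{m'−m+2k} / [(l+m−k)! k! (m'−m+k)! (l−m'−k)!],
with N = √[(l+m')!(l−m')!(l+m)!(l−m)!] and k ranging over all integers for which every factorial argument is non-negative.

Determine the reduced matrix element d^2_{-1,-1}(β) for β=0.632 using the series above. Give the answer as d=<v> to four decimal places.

d^2_{-1,-1}(β=0.6320) via the finite sum:
c=cos(0.632000/2)=0.950486, s=sin(0.632000/2)=0.310767; N=√[1·6·1·6]=6.000000
The bounds max(0,m−m')=0 and min(l+m,l−m')=1 give 2 terms
  k=0: (−1)^0·6.0000/(6)·0.9505^4·0.3108^0 = +0.816175
  k=1: (−1)^1·6.0000/(2)·0.9505^2·0.3108^2 = -0.261748
d^2_{-1,-1}(0.6320) = +0.816175 -0.261748 = +0.554427

d=0.5544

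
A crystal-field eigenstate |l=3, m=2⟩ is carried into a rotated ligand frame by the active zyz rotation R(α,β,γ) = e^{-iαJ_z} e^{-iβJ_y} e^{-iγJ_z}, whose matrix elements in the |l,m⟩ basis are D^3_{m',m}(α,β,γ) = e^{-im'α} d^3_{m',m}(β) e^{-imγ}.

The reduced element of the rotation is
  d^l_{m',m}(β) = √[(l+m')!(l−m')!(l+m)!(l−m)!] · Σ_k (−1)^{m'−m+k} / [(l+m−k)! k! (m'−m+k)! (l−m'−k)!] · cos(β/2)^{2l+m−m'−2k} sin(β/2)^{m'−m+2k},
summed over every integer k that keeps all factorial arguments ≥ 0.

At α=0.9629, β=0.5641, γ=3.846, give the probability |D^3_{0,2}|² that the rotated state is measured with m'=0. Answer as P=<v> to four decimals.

P=0.1094

D^3_{0,2}(0.9629,0.5641,3.8460) = e^{-i·0·0.9629}·d^3_{0,2}(0.5641)·e^{-i·2·3.8460}. Compute d first:
With c≡cos(β/2)=0.960487 and s≡sin(β/2)=0.278325, N=[6·6·120·1]^{1/2}=65.726707
k: max(0,(2)−(0))=2 … min(3+(2),3−(0))=3
  k=2: (−1)^0·65.7267/(12)·0.9605^4·0.2783^2 = +0.361103
  k=3: (−1)^1·65.7267/(12)·0.9605^2·0.2783^4 = -0.030322
d^3_{0,2}(0.5641) = +0.361103 -0.030322 = +0.330782
|D^3_{0,2}|² = |d^3_{0,2}(β)|² = (+0.330782)² = 0.109417 (the z-rotation phases have unit modulus)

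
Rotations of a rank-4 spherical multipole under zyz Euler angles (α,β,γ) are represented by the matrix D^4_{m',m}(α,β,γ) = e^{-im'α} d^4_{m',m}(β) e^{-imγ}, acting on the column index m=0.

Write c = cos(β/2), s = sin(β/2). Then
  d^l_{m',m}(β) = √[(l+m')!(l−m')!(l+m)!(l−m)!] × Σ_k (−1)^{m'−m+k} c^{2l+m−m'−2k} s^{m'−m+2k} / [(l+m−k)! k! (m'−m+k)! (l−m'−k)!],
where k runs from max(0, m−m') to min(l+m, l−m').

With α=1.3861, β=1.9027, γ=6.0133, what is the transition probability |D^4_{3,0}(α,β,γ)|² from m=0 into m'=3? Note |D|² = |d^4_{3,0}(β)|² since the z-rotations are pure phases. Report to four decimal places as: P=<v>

Split into d^4_{3,0}(β=1.9027) × two z-phases.
With c≡cos(β/2)=0.580584 and s≡sin(β/2)=0.814200, N=[5040·1·24·24]^{1/2}=1703.830978
k∈{0,1} keeps every argument non-negative
  k=0: (−1)^3·1703.8310/(144)·0.5806^5·0.8142^3 = -0.421293
  k=1: (−1)^4·1703.8310/(144)·0.5806^3·0.8142^5 = +0.828544
d^4_{3,0}(1.9027) = -0.421293 +0.828544 = +0.407251
|D^4_{3,0}|² = |d^4_{3,0}(β)|² = (+0.407251)² = 0.165854 (the z-rotation phases have unit modulus)

P=0.1659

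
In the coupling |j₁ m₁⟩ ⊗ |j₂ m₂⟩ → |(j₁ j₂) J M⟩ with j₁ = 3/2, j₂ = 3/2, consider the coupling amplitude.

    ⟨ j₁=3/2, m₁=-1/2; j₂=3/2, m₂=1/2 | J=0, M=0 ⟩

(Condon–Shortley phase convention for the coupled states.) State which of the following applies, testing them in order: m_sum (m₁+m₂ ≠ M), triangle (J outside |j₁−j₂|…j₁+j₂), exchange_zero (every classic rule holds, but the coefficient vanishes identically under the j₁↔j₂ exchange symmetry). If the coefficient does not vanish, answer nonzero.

nonzero

m-sum: m₁+m₂ = -1/2+1/2 = 0, M = 0  ✓
triangle: |j₁−j₂| = 0 ≤ J = 0 ≤ j₁+j₂ = 3  ✓
exchange: j₁≠j₂ or m₁≠m₂ — the exchange symmetry imposes no constraint here
value check: CG = +√(1/4) = +0.500000 ≠ 0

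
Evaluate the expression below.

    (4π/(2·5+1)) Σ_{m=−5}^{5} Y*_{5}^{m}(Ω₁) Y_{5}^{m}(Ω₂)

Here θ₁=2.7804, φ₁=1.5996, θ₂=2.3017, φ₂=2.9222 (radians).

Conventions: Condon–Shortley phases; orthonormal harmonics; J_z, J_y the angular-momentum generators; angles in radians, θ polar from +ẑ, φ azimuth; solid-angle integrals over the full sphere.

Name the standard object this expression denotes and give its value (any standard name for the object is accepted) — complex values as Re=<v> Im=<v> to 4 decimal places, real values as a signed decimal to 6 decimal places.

Legendre polynomial (addition theorem), -0.347509

This sum is the spherical-harmonic addition theorem: it equals the Legendre polynomial P_l(cos γ) of the angle γ between the two directions.
Addition theorem: P_5(cos γ) = (4π/11) Σ_m Y*_{lm}(Ω₁) Y_{lm}(Ω₂), m = −5…5:
  m=-5: (-0.000367+0.002532i) × (-0.048465-0.094510i) = +0.000257-0.000088i  (running Σ = +0.000257-0.000088i)
  m=-4: (-0.021272-0.002462i) × (-0.192425-0.231622i) = +0.003523+0.005401i  (running Σ = +0.003780+0.005313i)
  m=-3: (+0.009060-0.104588i) × (-0.340096-0.262959i) = -0.030584+0.033188i  (running Σ = -0.026804+0.038500i)
  m=-2: (+0.321275+0.018528i) × (-0.191251-0.089754i) = -0.059781-0.032379i  (running Σ = -0.086585+0.006121i)
  m=-1: (-0.015747+0.546539i) × (+0.248721+0.055460i) = -0.034228+0.135062i  (running Σ = -0.120813+0.141184i)
  m=0: (-0.217607-0.000000i) × (+0.287525+0.000000i) = -0.062568-0.000000i  (running Σ = -0.183380+0.141184i)
  m=1: (+0.015747+0.546539i) × (-0.248721+0.055460i) = -0.034228-0.135062i  (running Σ = -0.217608+0.006121i)
  m=2: (+0.321275-0.018528i) × (-0.191251+0.089754i) = -0.059781+0.032379i  (running Σ = -0.277389+0.038500i)
  m=3: (-0.009060-0.104588i) × (+0.340096-0.262959i) = -0.030584-0.033188i  (running Σ = -0.307973+0.005313i)
  m=4: (-0.021272+0.002462i) × (-0.192425+0.231622i) = +0.003523-0.005401i  (running Σ = -0.304450-0.000088i)
  m=5: (+0.000367+0.002532i) × (+0.048465-0.094510i) = +0.000257+0.000088i  (running Σ = -0.304193+0.000000i)
Total Σ_m = -0.304193+0.000000i. Multiply by 1.142397: -0.347509+0.000000i. P_5(cos γ) = -0.347509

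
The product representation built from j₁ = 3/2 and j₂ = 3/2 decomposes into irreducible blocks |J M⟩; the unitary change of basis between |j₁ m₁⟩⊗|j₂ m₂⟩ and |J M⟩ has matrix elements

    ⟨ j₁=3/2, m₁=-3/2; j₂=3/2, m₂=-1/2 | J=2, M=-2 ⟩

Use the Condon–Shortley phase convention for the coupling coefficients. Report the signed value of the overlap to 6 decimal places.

-0.707107

triangle: 1!·2!·2!/6! = 4/720
(j±m)!: 0!·3!·1!·2!·0!·4! = 288
prefactor² = (2J+1)·Δ·N² = 8
  k=1: −1/(1!·0!·2!·0!·0!·2!) = -1/4
Σ = -1/4  ⇒  CG² = 8·(-1/4)² = 1/2
CG = −√(1/2) = -0.707107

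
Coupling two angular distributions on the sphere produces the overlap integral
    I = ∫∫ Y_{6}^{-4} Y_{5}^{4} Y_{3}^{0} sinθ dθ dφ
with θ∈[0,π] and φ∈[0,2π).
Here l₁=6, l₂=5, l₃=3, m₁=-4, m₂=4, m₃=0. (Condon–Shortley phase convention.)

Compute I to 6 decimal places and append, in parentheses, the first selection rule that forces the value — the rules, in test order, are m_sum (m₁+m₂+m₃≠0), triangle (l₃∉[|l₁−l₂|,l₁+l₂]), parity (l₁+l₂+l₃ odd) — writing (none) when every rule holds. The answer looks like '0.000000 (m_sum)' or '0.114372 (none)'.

-0.139560 (none)

m-sum 0 ✓  L=14 even ✓  1≤3≤11 ✓
Π(2lᵢ+1) = 13×11×7 = 1001
triangle coeff Δ(6,5,3) = 1/675675
Σ_t [3,5]: t=3:−1/8640 t=4:+1/2304 t=5:−1/8640 = 7/34560
(3j)²=7/429 [(6 5 3; 0 0 0)], sign=-1
Σ_t [7,8]: t=7:−1/60480 t=8:+1/161280 = -1/96768
(3j)²=15/1001 [(6 5 3; -4 4 0)], sign=+1
⇒ 4πI² = 35/143
I = (-1)√(35/143/(4π)) = -0.13956004
No selection rule forces the value: the integral is nonzero (none).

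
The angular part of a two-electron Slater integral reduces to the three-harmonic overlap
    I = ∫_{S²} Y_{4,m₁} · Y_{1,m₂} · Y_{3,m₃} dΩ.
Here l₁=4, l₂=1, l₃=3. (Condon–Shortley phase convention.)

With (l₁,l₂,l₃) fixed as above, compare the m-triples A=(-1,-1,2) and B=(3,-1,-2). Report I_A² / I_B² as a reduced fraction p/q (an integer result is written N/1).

1/7

l's match ⇒ only the (l;m) 3-j factors differ between A and B.
A: triangle coeff Δ(4,1,3) = 1/252; Σ_t [0,0]: t=0:+1/240 = 1/240; (3j)²=1/84 [(4 1 3; -1 -1 2)], sign=-1
B: triangle coeff Δ(4,1,3) = 1/252; Σ_t [0,0]: t=0:+1/240 = 1/240; (3j)²=1/12 [(4 1 3; 3 -1 -2)], sign=-1
I_A²/I_B² = (1/84)/(1/12) = 1/7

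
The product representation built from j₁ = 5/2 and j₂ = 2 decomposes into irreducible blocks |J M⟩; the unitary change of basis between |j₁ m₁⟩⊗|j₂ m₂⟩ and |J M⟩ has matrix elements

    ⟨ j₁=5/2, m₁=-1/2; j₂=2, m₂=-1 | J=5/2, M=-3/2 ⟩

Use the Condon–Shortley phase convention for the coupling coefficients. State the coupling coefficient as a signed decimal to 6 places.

j₁+j₂−J=2  J+j₁−j₂=3  J−j₁+j₂=2  j₁+j₂+J+1=8
(j₁±m₁, j₂±m₂, J±M) = (2,3,1,3,1,4)
P² = 216/35
sum k=0..1:
  [0] +1/12 = 1/12
  [1] −1/4 = -1/4
S = -1/6
C² = P²·S² = 6/35 ; C = -0.414039

-0.414039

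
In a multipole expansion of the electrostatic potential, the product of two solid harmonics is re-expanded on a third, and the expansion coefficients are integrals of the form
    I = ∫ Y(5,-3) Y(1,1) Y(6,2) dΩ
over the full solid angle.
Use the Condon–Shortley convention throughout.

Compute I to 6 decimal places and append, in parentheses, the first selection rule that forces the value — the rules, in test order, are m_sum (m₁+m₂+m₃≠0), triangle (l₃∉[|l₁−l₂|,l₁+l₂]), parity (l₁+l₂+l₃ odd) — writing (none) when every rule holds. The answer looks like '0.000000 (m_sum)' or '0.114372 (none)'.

0.100084 (none)

m-sum 0 ✓  L=12 even ✓  4≤6≤6 ✓
Π(2lᵢ+1) = 11×3×13 = 429
triangle coeff Δ(5,1,6) = 1/858
Σ_t [0,0]: t=0:+1/14400 = 1/14400
(3j)²=6/143 [(5 1 6; 0 0 0)], sign=+1
Σ_t [0,0]: t=0:+1/161280 = 1/161280
(3j)²=1/143 [(5 1 6; -3 1 2)], sign=+1
⇒ 4πI² = 18/143
I = (+1)√(18/143/(4π)) = 0.10008369
No selection rule forces the value: the integral is nonzero (none).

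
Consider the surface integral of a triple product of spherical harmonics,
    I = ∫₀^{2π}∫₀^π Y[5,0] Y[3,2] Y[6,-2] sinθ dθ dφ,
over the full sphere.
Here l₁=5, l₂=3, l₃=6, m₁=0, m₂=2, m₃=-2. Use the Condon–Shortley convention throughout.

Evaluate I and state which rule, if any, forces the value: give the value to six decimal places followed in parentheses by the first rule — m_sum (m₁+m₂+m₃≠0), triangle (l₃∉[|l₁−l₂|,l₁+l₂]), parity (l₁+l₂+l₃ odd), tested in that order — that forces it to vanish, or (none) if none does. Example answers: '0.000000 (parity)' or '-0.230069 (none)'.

Checks pass: Σm=0; 14 even; l₃=6∈[2,8].
(2·5+1)(2·3+1)(2·6+1) = 1001
Δ: 2! 8! 4! / 15! → 1/675675
sum: t=0:+1/8640 t=1:−1/2304 t=2:+1/8640 = -7/34560
3j²(5 3 6; 0 0 0) = Δ·Π!·Σ² = 7/429  (sign -1)
sum: t=1:−1/13824 t=2:+1/8640 = 1/23040
3j²(5 3 6; 0 2 -2) = Δ·Π!·Σ² = 2/429  (sign +1)
combine: 4πI² = 1001·7/429·2/429 = 98/1287
take √, sign -1: I = -0.07784287
No selection rule forces the value: the integral is nonzero (none).

-0.077843 (none)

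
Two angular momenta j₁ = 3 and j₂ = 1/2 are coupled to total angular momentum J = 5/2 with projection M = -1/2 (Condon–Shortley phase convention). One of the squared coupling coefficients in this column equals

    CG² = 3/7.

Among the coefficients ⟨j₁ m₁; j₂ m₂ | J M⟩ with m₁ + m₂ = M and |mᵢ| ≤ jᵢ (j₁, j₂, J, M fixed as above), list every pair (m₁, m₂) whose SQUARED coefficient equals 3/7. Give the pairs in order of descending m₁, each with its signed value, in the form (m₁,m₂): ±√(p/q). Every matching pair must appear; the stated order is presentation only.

(0,-1/2): +√(3/7)

Admissible pairs with m₁+m₂ = M = -1/2: (-1,1/2), (0,-1/2)
  (m₁,m₂)=(0,-1/2): CG² = 3/7, CG = +√(3/7)   ← matches the target
  (m₁,m₂)=(-1,1/2): CG² = 4/7, CG = −√(4/7)
Pairs with CG² = 3/7: (0,-1/2): +√(3/7)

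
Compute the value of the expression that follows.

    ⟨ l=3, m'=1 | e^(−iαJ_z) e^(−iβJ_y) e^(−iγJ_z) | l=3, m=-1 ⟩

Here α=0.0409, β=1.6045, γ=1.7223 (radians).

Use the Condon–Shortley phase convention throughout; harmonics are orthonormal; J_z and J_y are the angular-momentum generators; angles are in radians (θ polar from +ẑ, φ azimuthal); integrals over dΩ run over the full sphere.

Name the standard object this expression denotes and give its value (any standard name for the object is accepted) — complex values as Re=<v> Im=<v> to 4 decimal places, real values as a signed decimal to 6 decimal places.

Wigner D-matrix element, Re=0.0188 Im=-0.1695

This is a Wigner D-matrix element — the rotation-matrix element ⟨l m'| R(α,β,γ) |l m⟩ in the angular-momentum basis.
D^3_{1,-1}(0.0409,1.6045,1.7223) = e^{-i·1·0.0409}·d^3_{1,-1}(1.6045)·e^{-i·-1·1.7223}. Compute d first:
c=cos(1.604500/2)=0.695091, s=sin(1.604500/2)=0.718922; N=√[24·2·2·24]=48.000000
k: max(0,(-1)−(1))=0 … min(3+(-1),3−(1))=2
  k=0: (−1)^2·48.0000/(8)·0.6951^4·0.7189^2 = +0.723904
  k=1: (−1)^3·48.0000/(6)·0.6951^2·0.7189^4 = -1.032524
  k=2: (−1)^4·48.0000/(48)·0.6951^0·0.7189^6 = +0.138067
d^3_{1,-1}(1.6045) = +0.723904 -1.032524 +0.138067 = -0.170552
Phases: e^{-i·(1)·0.0409}=+0.999164-0.040889i, e^{-i·(-1)·1.7223}=-0.150925+0.988545i ⇒ D=+0.018825-0.169510i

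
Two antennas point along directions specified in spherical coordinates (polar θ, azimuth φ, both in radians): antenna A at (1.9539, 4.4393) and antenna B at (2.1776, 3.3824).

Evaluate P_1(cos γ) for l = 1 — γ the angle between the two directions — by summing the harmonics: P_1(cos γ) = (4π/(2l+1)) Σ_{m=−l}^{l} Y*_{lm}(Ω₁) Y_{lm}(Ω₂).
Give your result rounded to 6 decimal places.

0.587701

Term-by-term m-sum for l=1 (normalisation 4π/3 = 4.188790):
  term(m=-1) = (0.044708, 0.079201)   from Y*(Ω₁)=(-0.086427, -0.308574), Y(Ω₂)=(-0.275626, 0.067686)
  term(m=+0) = (0.050888, 0.000000)   from Y*(Ω₁)=(-0.182640, -0.000000), Y(Ω₂)=(-0.278623, 0.000000)
  term(m=+1) = (0.044708, -0.079201)   from Y*(Ω₁)=(0.086427, -0.308574), Y(Ω₂)=(0.275626, 0.067686)
Total Σ_m = (0.140303, 0.000000). Multiply by 4.188790: (0.587701, 0.000000). P_1(cos γ) = 0.587701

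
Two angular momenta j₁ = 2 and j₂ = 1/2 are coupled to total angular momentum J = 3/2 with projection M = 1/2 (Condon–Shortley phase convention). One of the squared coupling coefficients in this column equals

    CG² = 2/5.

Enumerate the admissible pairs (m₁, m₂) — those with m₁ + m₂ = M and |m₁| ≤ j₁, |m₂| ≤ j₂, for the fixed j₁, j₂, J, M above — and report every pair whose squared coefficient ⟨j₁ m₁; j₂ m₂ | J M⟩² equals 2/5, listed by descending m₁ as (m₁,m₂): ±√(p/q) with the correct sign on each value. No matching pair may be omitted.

(0,1/2): −√(2/5)

Admissible pairs with m₁+m₂ = M = 1/2: (0,1/2), (1,-1/2)
  (m₁,m₂)=(1,-1/2): CG² = 3/5, CG = +√(3/5)
  (m₁,m₂)=(0,1/2): CG² = 2/5, CG = −√(2/5)   ← matches the target
Pairs with CG² = 2/5: (0,1/2): −√(2/5)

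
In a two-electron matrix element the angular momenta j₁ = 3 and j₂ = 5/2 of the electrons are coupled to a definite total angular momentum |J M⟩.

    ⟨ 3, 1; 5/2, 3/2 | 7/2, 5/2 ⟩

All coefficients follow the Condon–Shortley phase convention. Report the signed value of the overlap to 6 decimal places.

√[8·2!4!3!/10! · 4!2!4!1!6!1!] = √(18432/35)
  +(−1)^1/∏(1,1,1,3,3,0)! = -1/36  (running -1/36)
  +(−1)^2/∏(2,0,0,2,4,1)! = 1/96  (running -5/288)
⟨..|..⟩ = √(18432/35)·(-5/288) = -0.398410

-0.398410  (= −√(10/63))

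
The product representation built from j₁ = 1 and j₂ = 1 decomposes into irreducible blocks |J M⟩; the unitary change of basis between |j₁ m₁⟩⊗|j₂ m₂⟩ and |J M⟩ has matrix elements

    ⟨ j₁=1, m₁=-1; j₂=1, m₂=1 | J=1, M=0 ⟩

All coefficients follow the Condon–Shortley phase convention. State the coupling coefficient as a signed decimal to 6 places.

−√(1/2) = -0.707107

j₁+j₂−J=1  J+j₁−j₂=1  J−j₁+j₂=1  j₁+j₂+J+1=4
(j₁±m₁, j₂±m₂, J±M) = (0,2,2,0,1,1)
P² = 1/2
sum k=1..1:
  [1] −1/1 = -1
S = -1
C² = P²·S² = 1/2 ; C = -0.707107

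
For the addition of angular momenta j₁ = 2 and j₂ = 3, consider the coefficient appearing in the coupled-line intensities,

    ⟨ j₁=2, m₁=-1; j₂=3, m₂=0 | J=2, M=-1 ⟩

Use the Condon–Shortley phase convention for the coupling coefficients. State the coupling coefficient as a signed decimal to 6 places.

+0.534522  (= +√(2/7))

√[5·3!1!3!/8! · 1!3!3!3!1!3!] = √(81/14)
  +(−1)^2/∏(2,1,1,1,0,2)! = 1/4  (running 1/4)
  +(−1)^3/∏(3,0,0,0,1,3)! = -1/36  (running 2/9)
⟨..|..⟩ = √(81/14)·(2/9) = +0.534522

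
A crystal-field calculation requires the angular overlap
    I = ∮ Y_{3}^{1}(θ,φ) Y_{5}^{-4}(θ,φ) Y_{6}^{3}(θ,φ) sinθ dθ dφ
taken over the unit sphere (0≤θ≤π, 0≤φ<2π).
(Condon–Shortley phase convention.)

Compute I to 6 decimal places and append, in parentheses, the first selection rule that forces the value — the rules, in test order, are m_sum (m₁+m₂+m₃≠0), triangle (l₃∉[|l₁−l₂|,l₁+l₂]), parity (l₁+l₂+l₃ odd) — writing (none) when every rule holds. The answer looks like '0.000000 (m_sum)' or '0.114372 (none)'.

Rules hold: Σm=0, L=14 even, 2≤6≤8.
N = 7·11·13 = 1001
Δ = 2!·4!·8!/15! = 1/675675
Racah Σ t=0..2: t=0:+1/8640 t=1:−1/2304 t=2:+1/8640 = -7/34560
⇒ 3j(3 5 6; 0 0 0)² = 7/429, sgn -1
Racah Σ t=0..1: t=0:+1/40320 t=1:−1/241920 = 1/48384
⇒ 3j(3 5 6; 1 -4 3)² = 24/1001, sgn -1
4πI² = N·(3j₀)²·(3jₘ)² = 56/143
I = +1·√(0.391608/4π) = 0.17653103
No selection rule forces the value: the integral is nonzero (none).

0.176531 (none)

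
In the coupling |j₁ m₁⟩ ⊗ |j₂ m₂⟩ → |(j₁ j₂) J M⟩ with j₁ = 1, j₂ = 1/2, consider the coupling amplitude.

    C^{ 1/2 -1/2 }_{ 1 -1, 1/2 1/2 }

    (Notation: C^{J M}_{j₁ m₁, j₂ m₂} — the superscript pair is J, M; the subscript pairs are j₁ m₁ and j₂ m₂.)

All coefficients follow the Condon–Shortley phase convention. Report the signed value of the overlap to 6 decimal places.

−√(2/3) = -0.816497

j₁+j₂−J=1  J+j₁−j₂=1  J−j₁+j₂=0  j₁+j₂+J+1=3
(j₁±m₁, j₂±m₂, J±M) = (0,2,1,0,0,1)
P² = 2/3
sum k=1..1:
  [1] −1/1 = -1
S = -1
C² = P²·S² = 2/3 ; C = -0.816497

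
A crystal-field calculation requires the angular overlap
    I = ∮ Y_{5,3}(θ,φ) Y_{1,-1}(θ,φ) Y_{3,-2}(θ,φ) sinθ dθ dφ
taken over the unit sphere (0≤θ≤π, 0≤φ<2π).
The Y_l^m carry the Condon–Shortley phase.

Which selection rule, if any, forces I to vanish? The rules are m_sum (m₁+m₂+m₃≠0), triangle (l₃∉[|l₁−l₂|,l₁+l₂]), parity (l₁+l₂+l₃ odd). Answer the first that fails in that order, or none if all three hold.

azimuthal sum: 3 − 1 − 2 = 0  ✓
l₃ must lie in [4,6]; have l₃=3  ✗
L = 5 + 1 + 3 = 9 (odd)

triangle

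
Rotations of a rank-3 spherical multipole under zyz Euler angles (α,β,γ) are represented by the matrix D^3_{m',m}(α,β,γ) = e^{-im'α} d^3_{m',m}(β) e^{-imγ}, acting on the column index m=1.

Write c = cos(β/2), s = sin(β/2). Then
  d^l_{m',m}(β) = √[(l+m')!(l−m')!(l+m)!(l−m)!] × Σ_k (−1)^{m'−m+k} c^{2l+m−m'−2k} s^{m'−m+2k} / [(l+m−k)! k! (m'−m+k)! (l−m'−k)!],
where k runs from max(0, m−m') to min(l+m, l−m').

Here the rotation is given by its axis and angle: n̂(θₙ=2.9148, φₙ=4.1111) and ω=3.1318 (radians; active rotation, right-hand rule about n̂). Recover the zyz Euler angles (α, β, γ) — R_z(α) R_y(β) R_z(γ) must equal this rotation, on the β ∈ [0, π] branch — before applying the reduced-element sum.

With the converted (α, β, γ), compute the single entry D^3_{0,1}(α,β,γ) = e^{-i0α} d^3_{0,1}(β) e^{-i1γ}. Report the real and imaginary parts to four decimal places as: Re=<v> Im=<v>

Re=-0.3287 Im=-0.4740

Axis–angle → zyz. n̂ = (sinθₙcosφₙ, sinθₙsinφₙ, cosθₙ) = (-0.127201, -0.185416, -0.974393), ω = 3.1318.
R = I cosω + sinω [n̂]ₓ + (1−cosω) n̂n̂ᵀ gives
  R = [-0.967593, +0.056711, +0.246066; +0.037627, -0.931196, +0.362572; +0.249697, +0.360081, +0.898884]
β = atan2(√(R₁₃²+R₂₃²), R₃₃) = 0.453580; α = atan2(R₂₃, R₁₃) mod 2π = 0.974532; γ = atan2(R₃₂, −R₃₁) mod 2π = 2.177110
First d^3_{0,1}(β=0.4536), then the phase factors e^{-i(0)α} and e^{-i(1)γ}:
With c≡cos(β/2)=0.974393 and s≡sin(β/2)=0.224851, N=[6·6·24·2]^{1/2}=41.569219
k∈{1,2,3} keeps every argument non-negative
  k=1: (−1)^0·41.5692/(12)·0.9744^5·0.2249^1 = +0.684158
  k=2: (−1)^1·41.5692/(4)·0.9744^3·0.2249^3 = -0.109294
  k=3: (−1)^2·41.5692/(12)·0.9744^1·0.2249^5 = +0.001940
d^3_{0,1}(0.4536) = +0.684158 -0.109294 +0.001940 = +0.576803
Phases: e^{-i·(0)·0.9745}=+1.000000+0.000000i, e^{-i·(1)·2.1771}=-0.569842-0.821754i ⇒ D=-0.328687-0.473991i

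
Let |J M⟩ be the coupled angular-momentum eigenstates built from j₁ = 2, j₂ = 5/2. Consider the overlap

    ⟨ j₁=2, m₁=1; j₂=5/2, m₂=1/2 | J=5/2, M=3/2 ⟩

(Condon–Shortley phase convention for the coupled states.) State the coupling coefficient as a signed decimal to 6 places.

-0.414039

j₁+j₂−J=2  J+j₁−j₂=2  J−j₁+j₂=3  j₁+j₂+J+1=8
(j₁±m₁, j₂±m₂, J±M) = (3,1,3,2,4,1)
P² = 216/35
sum k=0..1:
  [0] +1/12 = 1/12
  [1] −1/4 = -1/4
S = -1/6
C² = P²·S² = 6/35 ; C = -0.414039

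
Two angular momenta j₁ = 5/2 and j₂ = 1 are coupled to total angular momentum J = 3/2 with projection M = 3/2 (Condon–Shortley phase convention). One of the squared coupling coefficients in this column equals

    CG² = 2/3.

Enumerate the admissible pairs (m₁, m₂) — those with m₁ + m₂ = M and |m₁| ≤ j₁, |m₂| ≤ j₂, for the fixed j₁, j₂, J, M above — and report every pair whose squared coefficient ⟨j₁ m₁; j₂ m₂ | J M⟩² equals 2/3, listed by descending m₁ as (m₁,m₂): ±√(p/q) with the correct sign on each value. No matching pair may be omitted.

Admissible pairs with m₁+m₂ = M = 3/2: (1/2,1), (3/2,0), (5/2,-1)
  (m₁,m₂)=(5/2,-1): CG² = 2/3, CG = +√(2/3)   ← matches the target
  (m₁,m₂)=(3/2,0): CG² = 4/15, CG = −√(4/15)
  (m₁,m₂)=(1/2,1): CG² = 1/15, CG = +√(1/15)
Pairs with CG² = 2/3: (5/2,-1): +√(2/3)

(5/2,-1): +√(2/3)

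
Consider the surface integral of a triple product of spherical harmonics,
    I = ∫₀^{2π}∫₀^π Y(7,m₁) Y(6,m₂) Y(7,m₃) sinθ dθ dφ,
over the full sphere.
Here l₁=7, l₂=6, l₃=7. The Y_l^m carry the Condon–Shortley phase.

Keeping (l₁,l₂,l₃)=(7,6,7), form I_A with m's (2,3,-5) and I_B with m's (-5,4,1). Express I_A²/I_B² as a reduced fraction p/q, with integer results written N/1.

Shared (l₁,l₂,l₃)=(7,6,7): N and (l;000)² cancel in I_A²/I_B².
A: Δ = 6!·8!·6!/21! = 1/2444321880; Racah Σ t=3..5: t=3:−1/37324800 t=4:+1/29030400 t=5:−1/232243200 = 1/298598400; ⇒ 3j(7 6 7; 2 3 -5)² = 7/16796, sgn +1
B: Δ = 6!·8!·6!/21! = 1/2444321880; Racah Σ t=4..6: t=4:+1/1393459200 t=5:−1/72576000 t=6:+1/49766400 = 7/995328000; ⇒ 3j(7 6 7; -5 4 1)² = 343/83980, sgn +1
I_A²/I_B² = (7/16796)/(343/83980) = 5/49

5/49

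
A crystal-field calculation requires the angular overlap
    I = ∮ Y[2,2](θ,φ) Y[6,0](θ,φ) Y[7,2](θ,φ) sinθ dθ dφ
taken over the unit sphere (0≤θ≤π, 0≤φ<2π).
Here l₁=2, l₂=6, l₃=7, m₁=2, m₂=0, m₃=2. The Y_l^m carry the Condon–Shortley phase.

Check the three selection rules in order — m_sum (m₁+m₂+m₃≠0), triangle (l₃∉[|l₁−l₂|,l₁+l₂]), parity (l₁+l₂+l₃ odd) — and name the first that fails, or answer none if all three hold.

Σmᵢ = 4  ✗
l₃∈[|l₁−l₂|,l₁+l₂]=[4,8], have l₃=7
Σlᵢ = 15 ⇒ odd

m_sum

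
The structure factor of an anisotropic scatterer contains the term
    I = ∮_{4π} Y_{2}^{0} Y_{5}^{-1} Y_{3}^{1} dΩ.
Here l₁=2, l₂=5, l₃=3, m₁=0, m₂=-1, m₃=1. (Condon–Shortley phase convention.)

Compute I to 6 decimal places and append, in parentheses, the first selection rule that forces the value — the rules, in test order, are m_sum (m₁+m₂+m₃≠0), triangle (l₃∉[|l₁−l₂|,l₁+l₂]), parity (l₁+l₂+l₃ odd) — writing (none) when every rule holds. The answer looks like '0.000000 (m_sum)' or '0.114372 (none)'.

m-sum 0 ✓  L=10 even ✓  3≤3≤7 ✓
Π(2lᵢ+1) = 5×11×7 = 385
triangle coeff Δ(2,5,3) = 1/2310
Σ_t [2,2]: t=2:+1/144 = 1/144
(3j)²=10/231 [(2 5 3; 0 0 0)], sign=-1
Σ_t [2,2]: t=2:+1/192 = 1/192
(3j)²=3/77 [(2 5 3; 0 -1 1)], sign=+1
⇒ 4πI² = 50/77
I = (-1)√(50/77/(4π)) = -0.22731846
No selection rule forces the value: the integral is nonzero (none).

-0.227318 (none)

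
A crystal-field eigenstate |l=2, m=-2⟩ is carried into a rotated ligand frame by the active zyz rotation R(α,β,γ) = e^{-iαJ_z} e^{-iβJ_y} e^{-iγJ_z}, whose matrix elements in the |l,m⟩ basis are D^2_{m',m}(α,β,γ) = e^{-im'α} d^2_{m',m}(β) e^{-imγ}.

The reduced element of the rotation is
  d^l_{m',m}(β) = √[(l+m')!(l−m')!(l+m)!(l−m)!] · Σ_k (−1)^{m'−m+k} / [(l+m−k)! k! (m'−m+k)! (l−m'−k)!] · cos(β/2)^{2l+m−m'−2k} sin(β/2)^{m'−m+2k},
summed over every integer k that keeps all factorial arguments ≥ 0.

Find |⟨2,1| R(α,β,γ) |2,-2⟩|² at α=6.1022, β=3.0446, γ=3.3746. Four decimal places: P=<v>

P=0.0093

D^2_{1,-2}(6.1022,3.0446,3.3746) = e^{-i·1·6.1022}·d^2_{1,-2}(3.0446)·e^{-i·-2·3.3746}. Compute d first:
With c≡cos(β/2)=0.048477 and s≡sin(β/2)=0.998824, N=[6·1·1·24]^{1/2}=12.000000
The bounds max(0,m−m')=0 and min(l+m,l−m')=0 give 1 term
  k=0: (−1)^3·12.0000/(6)·0.0485^1·0.9988^3 = -0.096613
d^2_{1,-2}(3.0446) = -0.096613
|D^2_{1,-2}|² = |d^2_{1,-2}(β)|² = (-0.096613)² = 0.009334 (the z-rotation phases have unit modulus)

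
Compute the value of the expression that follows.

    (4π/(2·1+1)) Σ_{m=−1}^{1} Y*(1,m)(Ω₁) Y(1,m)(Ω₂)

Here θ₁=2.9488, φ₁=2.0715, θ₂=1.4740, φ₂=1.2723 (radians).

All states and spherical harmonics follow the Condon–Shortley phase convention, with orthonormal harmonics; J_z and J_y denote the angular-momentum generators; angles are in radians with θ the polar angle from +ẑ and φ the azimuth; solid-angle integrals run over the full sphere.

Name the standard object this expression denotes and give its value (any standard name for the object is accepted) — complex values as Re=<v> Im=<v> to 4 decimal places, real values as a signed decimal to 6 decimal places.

Legendre polynomial (addition theorem), +0.038119

This sum is the spherical-harmonic addition theorem: it equals the Legendre polynomial P_l(cos γ) of the angle γ between the two directions.
Expand P_1 via completeness: Σ_{m} conj(Y_{1,m}) at Ω₁ times Y_{1,m} at Ω₂ —
  m=-1: (-0.03178 + 0.05807j) × (0.10113 - 0.32867j) = 0.01587 + 0.01632j  (running Σ = 0.01587 + 0.01632j)
  m=0: (-0.47955 + 0.00000j) × (0.04722 + 0.00000j) = -0.02264 + 0.00000j  (running Σ = -0.00677 + 0.01632j)
  m=1: (0.03178 + 0.05807j) × (-0.10113 - 0.32867j) = 0.01587 - 0.01632j  (running Σ = 0.00910 + 0.00000j)
Total Σ_m = 0.00910 + 0.00000j. Multiply by 4.188790: 0.03812 + 0.00000j. P_1(cos γ) = 0.038119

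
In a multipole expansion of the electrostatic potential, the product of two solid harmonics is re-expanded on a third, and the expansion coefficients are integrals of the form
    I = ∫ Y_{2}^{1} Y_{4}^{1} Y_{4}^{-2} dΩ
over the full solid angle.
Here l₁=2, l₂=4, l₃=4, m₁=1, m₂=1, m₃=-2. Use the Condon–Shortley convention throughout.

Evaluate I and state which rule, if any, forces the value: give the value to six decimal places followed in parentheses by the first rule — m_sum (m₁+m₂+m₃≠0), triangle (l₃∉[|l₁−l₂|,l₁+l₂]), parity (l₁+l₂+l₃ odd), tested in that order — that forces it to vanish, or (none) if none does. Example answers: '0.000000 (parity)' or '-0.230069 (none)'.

Checks pass: Σm=0; 10 even; l₃=4∈[2,6].
(2·2+1)(2·4+1)(2·4+1) = 405
Δ: 2! 2! 6! / 11! → 1/13860
sum: t=0:+1/192 t=1:−1/36 t=2:+1/192 = -5/288
3j²(2 4 4; 0 0 0) = Δ·Π!·Σ² = 20/693  (sign -1)
sum: t=0:+1/240 t=1:−1/96 = -1/160
3j²(2 4 4; 1 1 -2) = Δ·Π!·Σ² = 27/1540  (sign -1)
combine: 4πI² = 405·20/693·27/1540 = 1215/5929
take √, sign +1: I = 0.12770047
No selection rule forces the value: the integral is nonzero (none).

0.127700 (none)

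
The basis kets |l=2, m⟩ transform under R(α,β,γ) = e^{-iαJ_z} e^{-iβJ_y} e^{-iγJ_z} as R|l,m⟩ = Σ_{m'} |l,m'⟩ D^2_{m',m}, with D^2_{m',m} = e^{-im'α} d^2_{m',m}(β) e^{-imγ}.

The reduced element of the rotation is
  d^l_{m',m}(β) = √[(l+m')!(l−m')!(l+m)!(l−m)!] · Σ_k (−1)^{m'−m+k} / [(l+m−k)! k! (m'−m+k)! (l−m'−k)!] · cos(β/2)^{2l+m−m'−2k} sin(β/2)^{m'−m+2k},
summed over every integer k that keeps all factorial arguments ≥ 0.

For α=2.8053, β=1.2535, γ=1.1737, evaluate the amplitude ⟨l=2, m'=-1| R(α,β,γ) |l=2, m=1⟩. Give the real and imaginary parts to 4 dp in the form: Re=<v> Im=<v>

D^2_{-1,1}(2.8053,1.2535,1.1737) = e^{-i·-1·2.8053}·d^2_{-1,1}(1.2535)·e^{-i·1·1.1737}. Compute d first:
Half-angle: c=0.809938, s=0.586516. N=√(1·6·6·1)=6.000000
k∈{2,3} keeps every argument non-negative
  k=2: (−1)^0·6.0000/(2)·0.8099^2·0.5865^2 = +0.676992
  k=3: (−1)^1·6.0000/(6)·0.8099^0·0.5865^4 = -0.118336
d^2_{-1,1}(1.2535) = +0.676992 -0.118336 = +0.558656
D = (-0.943985+0.329990i)·(+0.558656)·(+0.386742-0.922188i) = -0.033947+0.557624i

Re=-0.0339 Im=0.5576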